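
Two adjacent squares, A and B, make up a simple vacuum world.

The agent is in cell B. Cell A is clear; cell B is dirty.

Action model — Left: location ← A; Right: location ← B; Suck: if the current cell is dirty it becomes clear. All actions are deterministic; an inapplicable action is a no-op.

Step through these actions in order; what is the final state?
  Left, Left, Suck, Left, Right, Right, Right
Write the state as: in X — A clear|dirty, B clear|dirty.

in B — A clear, B dirty

1. Left → in A — A clear, B dirty
2. Left → in A — A clear, B dirty
3. Suck → in A — A clear, B dirty
4. Left → in A — A clear, B dirty
5. Right → in B — A clear, B dirty
6. Right → in B — A clear, B dirty
7. Right → in B — A clear, B dirty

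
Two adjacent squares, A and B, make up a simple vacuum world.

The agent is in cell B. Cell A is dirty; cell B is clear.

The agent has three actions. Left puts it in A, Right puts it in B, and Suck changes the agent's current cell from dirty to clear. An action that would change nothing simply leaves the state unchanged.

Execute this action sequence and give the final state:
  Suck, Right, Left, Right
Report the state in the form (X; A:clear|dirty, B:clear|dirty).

step 1/4 (Suck): (B; A:dirty, B:clear)
step 2/4 (Right): (B; A:dirty, B:clear)
step 3/4 (Left): (A; A:dirty, B:clear)
step 4/4 (Right): (B; A:dirty, B:clear)

(B; A:dirty, B:clear)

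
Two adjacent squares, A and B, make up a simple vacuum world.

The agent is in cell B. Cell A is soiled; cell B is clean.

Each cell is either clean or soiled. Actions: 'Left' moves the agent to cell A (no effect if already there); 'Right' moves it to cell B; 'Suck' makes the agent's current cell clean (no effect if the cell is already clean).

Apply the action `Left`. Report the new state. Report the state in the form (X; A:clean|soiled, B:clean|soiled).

start: (B; A:soiled, B:clean)
1. Left → (A; A:soiled, B:clean)

(A; A:soiled, B:clean)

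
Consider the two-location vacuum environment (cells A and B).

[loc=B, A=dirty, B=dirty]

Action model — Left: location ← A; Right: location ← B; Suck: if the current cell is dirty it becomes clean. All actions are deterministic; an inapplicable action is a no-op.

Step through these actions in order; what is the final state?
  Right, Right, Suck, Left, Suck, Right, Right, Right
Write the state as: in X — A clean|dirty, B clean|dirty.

[1] after Right: in B — A dirty, B dirty
[2] after Right: in B — A dirty, B dirty
[3] after Suck: in B — A dirty, B clean
[4] after Left: in A — A dirty, B clean
[5] after Suck: in A — A clean, B clean
[6] after Right: in B — A clean, B clean
[7] after Right: in B — A clean, B clean
[8] after Right: in B — A clean, B clean

in B — A clean, B clean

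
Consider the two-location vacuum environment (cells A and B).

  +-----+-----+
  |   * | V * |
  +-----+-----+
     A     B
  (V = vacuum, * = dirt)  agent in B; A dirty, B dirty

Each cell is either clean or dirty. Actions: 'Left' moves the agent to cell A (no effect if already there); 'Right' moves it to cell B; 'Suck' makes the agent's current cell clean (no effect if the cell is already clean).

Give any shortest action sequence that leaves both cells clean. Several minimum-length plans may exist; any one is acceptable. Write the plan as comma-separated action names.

Suck, Left, Suck

Suck (#1): <B|dirty|clean>
Left (#2): <A|dirty|clean>
Suck (#3): <A|clean|clean>
min 3: Suck B + move + Suck A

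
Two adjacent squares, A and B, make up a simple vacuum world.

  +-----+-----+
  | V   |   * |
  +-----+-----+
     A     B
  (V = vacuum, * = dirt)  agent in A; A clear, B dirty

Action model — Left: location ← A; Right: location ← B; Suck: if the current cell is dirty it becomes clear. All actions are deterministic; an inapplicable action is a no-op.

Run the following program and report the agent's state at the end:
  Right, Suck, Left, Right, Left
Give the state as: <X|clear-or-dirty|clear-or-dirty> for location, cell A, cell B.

t=1 Right ⇒ <B|clear|dirty>
t=2 Suck ⇒ <B|clear|clear>
t=3 Left ⇒ <A|clear|clear>
t=4 Right ⇒ <B|clear|clear>
t=5 Left ⇒ <A|clear|clear>

<A|clear|clear>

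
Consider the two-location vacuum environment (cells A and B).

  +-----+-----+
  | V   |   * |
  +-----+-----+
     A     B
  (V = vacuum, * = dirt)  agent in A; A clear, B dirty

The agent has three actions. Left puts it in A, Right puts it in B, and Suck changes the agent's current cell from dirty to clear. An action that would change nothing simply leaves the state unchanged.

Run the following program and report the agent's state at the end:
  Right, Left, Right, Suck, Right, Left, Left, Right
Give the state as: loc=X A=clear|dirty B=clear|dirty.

loc=B A=clear B=clear

t=1 Right ⇒ loc=B A=clear B=dirty
t=2 Left ⇒ loc=A A=clear B=dirty
t=3 Right ⇒ loc=B A=clear B=dirty
t=4 Suck ⇒ loc=B A=clear B=clear
t=5 Right ⇒ loc=B A=clear B=clear
t=6 Left ⇒ loc=A A=clear B=clear
t=7 Left ⇒ loc=A A=clear B=clear
t=8 Right ⇒ loc=B A=clear B=clear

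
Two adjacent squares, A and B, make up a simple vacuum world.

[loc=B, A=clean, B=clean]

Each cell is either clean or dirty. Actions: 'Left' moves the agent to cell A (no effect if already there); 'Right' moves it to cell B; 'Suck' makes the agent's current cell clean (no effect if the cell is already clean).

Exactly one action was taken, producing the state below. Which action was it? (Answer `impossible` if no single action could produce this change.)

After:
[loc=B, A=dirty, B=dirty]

try  Left: in A — A clean, B clean
try Right: in B — A clean, B clean
try  Suck: in B — A clean, B clean
no single action produces the after-state

impossible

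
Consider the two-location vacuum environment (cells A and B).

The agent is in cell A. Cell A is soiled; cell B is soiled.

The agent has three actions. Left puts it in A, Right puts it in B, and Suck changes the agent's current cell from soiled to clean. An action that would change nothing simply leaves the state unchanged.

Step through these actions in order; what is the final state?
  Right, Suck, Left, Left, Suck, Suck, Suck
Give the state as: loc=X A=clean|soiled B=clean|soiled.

Right (#1): loc=B A=soiled B=soiled
Suck (#2): loc=B A=soiled B=clean
Left (#3): loc=A A=soiled B=clean
Left (#4): loc=A A=soiled B=clean
Suck (#5): loc=A A=clean B=clean
Suck (#6): loc=A A=clean B=clean
Suck (#7): loc=A A=clean B=clean

loc=A A=clean B=clean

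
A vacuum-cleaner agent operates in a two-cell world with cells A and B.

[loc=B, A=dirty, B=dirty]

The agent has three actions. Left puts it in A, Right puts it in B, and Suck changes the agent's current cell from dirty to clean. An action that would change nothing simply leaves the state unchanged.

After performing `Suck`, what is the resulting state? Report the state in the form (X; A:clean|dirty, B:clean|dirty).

start: (B; A:dirty, B:dirty)
1) do Suck; now (B; A:dirty, B:clean)

(B; A:dirty, B:clean)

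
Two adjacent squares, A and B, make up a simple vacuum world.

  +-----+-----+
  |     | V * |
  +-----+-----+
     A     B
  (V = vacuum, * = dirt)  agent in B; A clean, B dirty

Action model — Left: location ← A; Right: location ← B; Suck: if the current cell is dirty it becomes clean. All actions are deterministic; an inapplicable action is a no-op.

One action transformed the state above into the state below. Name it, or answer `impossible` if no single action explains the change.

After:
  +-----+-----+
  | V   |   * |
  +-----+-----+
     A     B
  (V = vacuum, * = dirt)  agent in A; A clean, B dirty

Left

try  Left: (A; A:clean, B:dirty)  ← match
try Right: (B; A:clean, B:dirty)
try  Suck: (B; A:clean, B:clean)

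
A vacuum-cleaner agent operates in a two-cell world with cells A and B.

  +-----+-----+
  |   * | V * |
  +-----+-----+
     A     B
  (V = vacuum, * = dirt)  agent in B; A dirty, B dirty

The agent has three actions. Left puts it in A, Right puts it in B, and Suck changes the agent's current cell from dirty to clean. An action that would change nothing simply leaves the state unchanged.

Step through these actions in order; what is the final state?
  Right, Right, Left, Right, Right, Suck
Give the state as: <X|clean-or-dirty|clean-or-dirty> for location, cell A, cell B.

1. Right → <B|dirty|dirty>
2. Right → <B|dirty|dirty>
3. Left → <A|dirty|dirty>
4. Right → <B|dirty|dirty>
5. Right → <B|dirty|dirty>
6. Suck → <B|dirty|clean>

<B|dirty|clean>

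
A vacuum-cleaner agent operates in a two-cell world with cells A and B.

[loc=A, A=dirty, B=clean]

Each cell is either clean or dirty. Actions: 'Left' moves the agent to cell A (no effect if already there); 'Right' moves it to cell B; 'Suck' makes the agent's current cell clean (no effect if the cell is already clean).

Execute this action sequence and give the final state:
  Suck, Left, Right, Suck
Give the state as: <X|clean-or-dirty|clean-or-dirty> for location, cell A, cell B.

<B|clean|clean>

Suck (#1): <A|clean|clean>
Left (#2): <A|clean|clean>
Right (#3): <B|clean|clean>
Suck (#4): <B|clean|clean>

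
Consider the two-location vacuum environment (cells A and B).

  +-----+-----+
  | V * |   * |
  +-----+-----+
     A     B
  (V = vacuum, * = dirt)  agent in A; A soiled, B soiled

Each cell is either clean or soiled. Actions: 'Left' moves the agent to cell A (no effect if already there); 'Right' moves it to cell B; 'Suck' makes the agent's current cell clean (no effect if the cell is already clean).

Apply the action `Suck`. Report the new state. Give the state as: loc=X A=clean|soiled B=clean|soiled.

start: loc=A A=soiled B=soiled
Suck (#1): loc=A A=clean B=soiled

loc=A A=clean B=soiled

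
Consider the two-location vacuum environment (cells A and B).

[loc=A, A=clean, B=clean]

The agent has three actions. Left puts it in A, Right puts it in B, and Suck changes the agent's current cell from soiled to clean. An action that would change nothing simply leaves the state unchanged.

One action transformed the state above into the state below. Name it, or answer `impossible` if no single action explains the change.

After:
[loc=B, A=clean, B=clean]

try  Left: <A|clean|clean>
try Right: <B|clean|clean>  ← match
try  Suck: <A|clean|clean>

Right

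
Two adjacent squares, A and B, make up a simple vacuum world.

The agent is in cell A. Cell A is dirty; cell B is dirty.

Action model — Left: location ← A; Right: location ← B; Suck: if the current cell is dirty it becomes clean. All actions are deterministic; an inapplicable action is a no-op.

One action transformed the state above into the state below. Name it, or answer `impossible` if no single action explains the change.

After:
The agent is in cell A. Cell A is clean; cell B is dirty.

try  Left: in A — A dirty, B dirty
try Right: in B — A dirty, B dirty
try  Suck: in A — A clean, B dirty  ← match

Suck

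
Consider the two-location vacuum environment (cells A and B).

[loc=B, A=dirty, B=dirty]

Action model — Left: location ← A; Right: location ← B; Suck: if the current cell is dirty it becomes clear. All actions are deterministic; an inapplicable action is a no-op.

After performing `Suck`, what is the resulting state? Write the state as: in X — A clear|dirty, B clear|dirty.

in B — A dirty, B clear

start: in B — A dirty, B dirty
1. Suck → in B — A dirty, B clear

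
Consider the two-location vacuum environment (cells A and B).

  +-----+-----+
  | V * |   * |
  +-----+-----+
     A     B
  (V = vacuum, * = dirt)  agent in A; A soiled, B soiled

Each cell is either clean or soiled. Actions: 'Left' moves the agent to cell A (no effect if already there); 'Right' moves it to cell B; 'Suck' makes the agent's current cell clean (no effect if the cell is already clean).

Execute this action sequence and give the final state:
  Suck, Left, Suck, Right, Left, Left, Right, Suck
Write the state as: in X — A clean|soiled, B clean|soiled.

1. Suck → in A — A clean, B soiled
2. Left → in A — A clean, B soiled
3. Suck → in A — A clean, B soiled
4. Right → in B — A clean, B soiled
5. Left → in A — A clean, B soiled
6. Left → in A — A clean, B soiled
7. Right → in B — A clean, B soiled
8. Suck → in B — A clean, B clean

in B — A clean, B clean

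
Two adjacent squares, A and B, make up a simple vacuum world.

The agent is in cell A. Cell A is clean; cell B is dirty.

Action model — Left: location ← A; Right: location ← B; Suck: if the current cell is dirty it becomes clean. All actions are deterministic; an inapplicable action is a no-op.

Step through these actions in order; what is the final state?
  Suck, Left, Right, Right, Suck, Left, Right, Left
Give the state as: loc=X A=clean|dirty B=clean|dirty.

t=1 Suck ⇒ loc=A A=clean B=dirty
t=2 Left ⇒ loc=A A=clean B=dirty
t=3 Right ⇒ loc=B A=clean B=dirty
t=4 Right ⇒ loc=B A=clean B=dirty
t=5 Suck ⇒ loc=B A=clean B=clean
t=6 Left ⇒ loc=A A=clean B=clean
t=7 Right ⇒ loc=B A=clean B=clean
t=8 Left ⇒ loc=A A=clean B=clean

loc=A A=clean B=clean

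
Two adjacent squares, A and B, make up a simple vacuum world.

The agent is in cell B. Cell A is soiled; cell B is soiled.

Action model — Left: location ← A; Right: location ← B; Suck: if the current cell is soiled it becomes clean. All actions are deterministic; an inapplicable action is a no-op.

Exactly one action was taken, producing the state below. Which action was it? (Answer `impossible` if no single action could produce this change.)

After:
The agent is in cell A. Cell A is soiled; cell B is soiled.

Left

try  Left: in A — A soiled, B soiled  ← match
try Right: in B — A soiled, B soiled
try  Suck: in B — A soiled, B clean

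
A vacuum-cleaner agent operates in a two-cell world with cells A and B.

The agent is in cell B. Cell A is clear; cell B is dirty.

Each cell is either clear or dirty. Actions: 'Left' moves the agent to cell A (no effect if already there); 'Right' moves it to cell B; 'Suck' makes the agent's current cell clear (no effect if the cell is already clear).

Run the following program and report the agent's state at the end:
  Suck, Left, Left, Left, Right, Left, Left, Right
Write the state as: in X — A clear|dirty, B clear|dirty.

in B — A clear, B clear

step 1/8 (Suck): in B — A clear, B clear
step 2/8 (Left): in A — A clear, B clear
step 3/8 (Left): in A — A clear, B clear
step 4/8 (Left): in A — A clear, B clear
step 5/8 (Right): in B — A clear, B clear
step 6/8 (Left): in A — A clear, B clear
step 7/8 (Left): in A — A clear, B clear
step 8/8 (Right): in B — A clear, B clear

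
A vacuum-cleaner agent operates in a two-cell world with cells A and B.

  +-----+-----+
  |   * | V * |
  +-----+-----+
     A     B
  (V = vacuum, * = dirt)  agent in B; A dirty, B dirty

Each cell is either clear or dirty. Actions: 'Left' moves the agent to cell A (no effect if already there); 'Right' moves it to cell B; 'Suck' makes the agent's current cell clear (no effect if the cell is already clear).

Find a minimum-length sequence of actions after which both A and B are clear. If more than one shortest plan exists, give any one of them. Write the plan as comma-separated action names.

step 1/3 (Suck): <B|dirty|clear>
step 2/3 (Left): <A|dirty|clear>
step 3/3 (Suck): <A|clear|clear>
min 3: Suck B + move + Suck A

Suck, Left, Suck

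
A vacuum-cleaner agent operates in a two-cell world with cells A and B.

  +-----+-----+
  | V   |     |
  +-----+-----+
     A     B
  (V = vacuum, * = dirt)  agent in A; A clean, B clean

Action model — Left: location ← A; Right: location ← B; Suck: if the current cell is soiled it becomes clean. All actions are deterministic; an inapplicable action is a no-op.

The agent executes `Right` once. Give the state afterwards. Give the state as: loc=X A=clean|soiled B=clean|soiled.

loc=B A=clean B=clean

start: loc=A A=clean B=clean
1) do Right; now loc=B A=clean B=clean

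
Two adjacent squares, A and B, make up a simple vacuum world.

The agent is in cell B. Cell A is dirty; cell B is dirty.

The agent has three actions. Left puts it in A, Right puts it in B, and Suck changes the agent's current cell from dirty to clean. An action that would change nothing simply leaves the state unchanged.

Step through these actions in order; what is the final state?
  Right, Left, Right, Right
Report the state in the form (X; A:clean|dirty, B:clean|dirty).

(B; A:dirty, B:dirty)

1) do Right; now (B; A:dirty, B:dirty)
2) do Left; now (A; A:dirty, B:dirty)
3) do Right; now (B; A:dirty, B:dirty)
4) do Right; now (B; A:dirty, B:dirty)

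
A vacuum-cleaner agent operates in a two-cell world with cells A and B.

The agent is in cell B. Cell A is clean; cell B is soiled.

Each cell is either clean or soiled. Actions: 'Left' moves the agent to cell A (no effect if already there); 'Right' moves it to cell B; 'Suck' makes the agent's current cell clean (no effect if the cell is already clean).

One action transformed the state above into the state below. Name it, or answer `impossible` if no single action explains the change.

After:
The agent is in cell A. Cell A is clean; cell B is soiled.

try  Left: loc=A A=clean B=soiled  ← match
try Right: loc=B A=clean B=soiled
try  Suck: loc=B A=clean B=clean

Left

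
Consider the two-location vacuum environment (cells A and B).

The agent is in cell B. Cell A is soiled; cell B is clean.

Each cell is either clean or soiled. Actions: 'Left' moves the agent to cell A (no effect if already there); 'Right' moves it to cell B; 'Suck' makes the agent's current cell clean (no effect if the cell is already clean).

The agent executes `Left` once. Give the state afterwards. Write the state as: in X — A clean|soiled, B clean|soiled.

start: in B — A soiled, B clean
[1] after Left: in A — A soiled, B clean

in A — A soiled, B clean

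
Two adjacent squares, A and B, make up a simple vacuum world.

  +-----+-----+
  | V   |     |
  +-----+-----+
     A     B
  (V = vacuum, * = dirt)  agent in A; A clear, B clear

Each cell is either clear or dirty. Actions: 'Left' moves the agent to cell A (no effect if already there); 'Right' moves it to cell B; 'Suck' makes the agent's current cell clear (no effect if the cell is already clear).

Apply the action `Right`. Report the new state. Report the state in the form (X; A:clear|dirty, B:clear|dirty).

(B; A:clear, B:clear)

start: (A; A:clear, B:clear)
Right (#1): (B; A:clear, B:clear)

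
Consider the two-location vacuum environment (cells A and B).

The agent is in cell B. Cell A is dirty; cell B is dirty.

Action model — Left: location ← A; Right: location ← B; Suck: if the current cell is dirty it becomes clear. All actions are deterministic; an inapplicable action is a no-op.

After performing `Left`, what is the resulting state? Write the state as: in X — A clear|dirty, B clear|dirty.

start: in B — A dirty, B dirty
Left (#1): in A — A dirty, B dirty

in A — A dirty, B dirty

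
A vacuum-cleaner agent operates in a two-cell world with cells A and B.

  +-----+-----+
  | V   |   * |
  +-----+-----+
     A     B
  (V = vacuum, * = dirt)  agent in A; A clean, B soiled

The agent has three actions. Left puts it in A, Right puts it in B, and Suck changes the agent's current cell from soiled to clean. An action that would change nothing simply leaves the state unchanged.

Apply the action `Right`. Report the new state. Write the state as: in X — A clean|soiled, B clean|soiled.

in B — A clean, B soiled

start: in A — A clean, B soiled
step 1/1 (Right): in B — A clean, B soiled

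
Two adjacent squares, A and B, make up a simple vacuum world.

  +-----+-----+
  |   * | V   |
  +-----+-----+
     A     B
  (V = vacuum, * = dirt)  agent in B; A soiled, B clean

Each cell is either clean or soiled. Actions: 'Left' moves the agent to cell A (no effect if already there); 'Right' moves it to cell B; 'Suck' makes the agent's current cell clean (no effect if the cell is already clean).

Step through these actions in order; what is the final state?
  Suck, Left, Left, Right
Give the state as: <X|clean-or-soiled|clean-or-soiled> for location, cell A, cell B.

<B|soiled|clean>

1. Suck → <B|soiled|clean>
2. Left → <A|soiled|clean>
3. Left → <A|soiled|clean>
4. Right → <B|soiled|clean>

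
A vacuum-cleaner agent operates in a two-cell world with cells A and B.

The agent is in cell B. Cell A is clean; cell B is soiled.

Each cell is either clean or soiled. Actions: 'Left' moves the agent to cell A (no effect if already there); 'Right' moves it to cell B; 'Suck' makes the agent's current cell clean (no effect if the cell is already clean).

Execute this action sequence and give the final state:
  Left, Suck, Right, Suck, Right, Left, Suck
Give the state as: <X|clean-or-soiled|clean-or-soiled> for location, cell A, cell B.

<A|clean|clean>

[1] after Left: <A|clean|soiled>
[2] after Suck: <A|clean|soiled>
[3] after Right: <B|clean|soiled>
[4] after Suck: <B|clean|clean>
[5] after Right: <B|clean|clean>
[6] after Left: <A|clean|clean>
[7] after Suck: <A|clean|clean>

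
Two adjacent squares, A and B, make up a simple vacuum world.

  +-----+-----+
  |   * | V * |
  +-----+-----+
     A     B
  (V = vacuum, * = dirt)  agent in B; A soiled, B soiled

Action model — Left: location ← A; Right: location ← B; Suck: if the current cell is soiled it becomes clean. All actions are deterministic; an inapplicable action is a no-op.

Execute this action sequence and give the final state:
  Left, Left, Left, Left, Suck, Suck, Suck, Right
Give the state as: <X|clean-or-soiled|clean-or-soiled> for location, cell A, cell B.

t=1 Left ⇒ <A|soiled|soiled>
t=2 Left ⇒ <A|soiled|soiled>
t=3 Left ⇒ <A|soiled|soiled>
t=4 Left ⇒ <A|soiled|soiled>
t=5 Suck ⇒ <A|clean|soiled>
t=6 Suck ⇒ <A|clean|soiled>
t=7 Suck ⇒ <A|clean|soiled>
t=8 Right ⇒ <B|clean|soiled>

<B|clean|soiled>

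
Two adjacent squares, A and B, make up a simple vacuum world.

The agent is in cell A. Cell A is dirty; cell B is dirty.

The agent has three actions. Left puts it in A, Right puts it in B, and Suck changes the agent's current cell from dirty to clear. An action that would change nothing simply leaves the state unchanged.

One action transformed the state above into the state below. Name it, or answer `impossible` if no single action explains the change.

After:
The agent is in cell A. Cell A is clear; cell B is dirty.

try  Left: <A|dirty|dirty>
try Right: <B|dirty|dirty>
try  Suck: <A|clear|dirty>  ← match

Suck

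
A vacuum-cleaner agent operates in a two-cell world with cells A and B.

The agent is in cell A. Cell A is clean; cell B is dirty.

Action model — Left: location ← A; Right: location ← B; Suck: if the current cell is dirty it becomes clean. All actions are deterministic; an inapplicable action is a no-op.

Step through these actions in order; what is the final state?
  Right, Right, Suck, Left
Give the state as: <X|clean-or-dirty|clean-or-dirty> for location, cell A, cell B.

<A|clean|clean>

1. Right → <B|clean|dirty>
2. Right → <B|clean|dirty>
3. Suck → <B|clean|clean>
4. Left → <A|clean|clean>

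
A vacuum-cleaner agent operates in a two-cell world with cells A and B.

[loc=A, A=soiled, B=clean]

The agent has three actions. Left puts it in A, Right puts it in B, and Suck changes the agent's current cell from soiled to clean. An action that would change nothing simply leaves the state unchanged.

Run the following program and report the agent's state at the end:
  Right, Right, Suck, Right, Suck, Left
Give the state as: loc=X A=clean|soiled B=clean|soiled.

step 1/6 (Right): loc=B A=soiled B=clean
step 2/6 (Right): loc=B A=soiled B=clean
step 3/6 (Suck): loc=B A=soiled B=clean
step 4/6 (Right): loc=B A=soiled B=clean
step 5/6 (Suck): loc=B A=soiled B=clean
step 6/6 (Left): loc=A A=soiled B=clean

loc=A A=soiled B=clean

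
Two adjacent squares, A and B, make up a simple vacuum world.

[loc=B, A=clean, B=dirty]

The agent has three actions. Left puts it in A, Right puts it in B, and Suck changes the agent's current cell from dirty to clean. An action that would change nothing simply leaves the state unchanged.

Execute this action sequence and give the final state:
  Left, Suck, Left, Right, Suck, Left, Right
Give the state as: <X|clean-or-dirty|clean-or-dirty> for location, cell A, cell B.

step 1/7 (Left): <A|clean|dirty>
step 2/7 (Suck): <A|clean|dirty>
step 3/7 (Left): <A|clean|dirty>
step 4/7 (Right): <B|clean|dirty>
step 5/7 (Suck): <B|clean|clean>
step 6/7 (Left): <A|clean|clean>
step 7/7 (Right): <B|clean|clean>

<B|clean|clean>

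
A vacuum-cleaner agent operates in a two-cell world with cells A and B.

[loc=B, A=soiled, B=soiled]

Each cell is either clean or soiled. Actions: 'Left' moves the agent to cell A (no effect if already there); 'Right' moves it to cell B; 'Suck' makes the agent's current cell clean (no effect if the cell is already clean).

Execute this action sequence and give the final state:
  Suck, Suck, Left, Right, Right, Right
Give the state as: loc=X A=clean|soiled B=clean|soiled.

loc=B A=soiled B=clean

[1] after Suck: loc=B A=soiled B=clean
[2] after Suck: loc=B A=soiled B=clean
[3] after Left: loc=A A=soiled B=clean
[4] after Right: loc=B A=soiled B=clean
[5] after Right: loc=B A=soiled B=clean
[6] after Right: loc=B A=soiled B=clean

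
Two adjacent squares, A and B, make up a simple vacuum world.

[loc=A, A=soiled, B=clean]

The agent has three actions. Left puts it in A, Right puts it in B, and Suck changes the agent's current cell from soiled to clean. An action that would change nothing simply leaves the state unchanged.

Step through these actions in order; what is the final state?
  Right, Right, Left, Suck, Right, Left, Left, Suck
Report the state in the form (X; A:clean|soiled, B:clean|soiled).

(A; A:clean, B:clean)

t=1 Right ⇒ (B; A:soiled, B:clean)
t=2 Right ⇒ (B; A:soiled, B:clean)
t=3 Left ⇒ (A; A:soiled, B:clean)
t=4 Suck ⇒ (A; A:clean, B:clean)
t=5 Right ⇒ (B; A:clean, B:clean)
t=6 Left ⇒ (A; A:clean, B:clean)
t=7 Left ⇒ (A; A:clean, B:clean)
t=8 Suck ⇒ (A; A:clean, B:clean)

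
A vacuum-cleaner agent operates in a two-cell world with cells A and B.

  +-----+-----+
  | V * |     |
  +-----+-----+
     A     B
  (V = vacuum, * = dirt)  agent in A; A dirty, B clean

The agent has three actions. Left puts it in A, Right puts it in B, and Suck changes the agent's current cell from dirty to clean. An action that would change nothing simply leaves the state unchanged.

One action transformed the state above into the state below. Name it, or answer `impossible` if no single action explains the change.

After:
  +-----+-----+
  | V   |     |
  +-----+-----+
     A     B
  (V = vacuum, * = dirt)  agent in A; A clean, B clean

try  Left: <A|dirty|clean>
try Right: <B|dirty|clean>
try  Suck: <A|clean|clean>  ← match

Suck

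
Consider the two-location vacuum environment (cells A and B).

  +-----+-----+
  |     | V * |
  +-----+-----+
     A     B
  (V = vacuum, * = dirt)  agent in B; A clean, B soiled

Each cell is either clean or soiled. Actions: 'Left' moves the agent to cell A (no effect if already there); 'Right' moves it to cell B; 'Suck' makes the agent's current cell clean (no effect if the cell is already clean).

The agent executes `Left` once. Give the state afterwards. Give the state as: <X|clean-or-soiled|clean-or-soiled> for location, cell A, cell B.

<A|clean|soiled>

start: <B|clean|soiled>
1. Left → <A|clean|soiled>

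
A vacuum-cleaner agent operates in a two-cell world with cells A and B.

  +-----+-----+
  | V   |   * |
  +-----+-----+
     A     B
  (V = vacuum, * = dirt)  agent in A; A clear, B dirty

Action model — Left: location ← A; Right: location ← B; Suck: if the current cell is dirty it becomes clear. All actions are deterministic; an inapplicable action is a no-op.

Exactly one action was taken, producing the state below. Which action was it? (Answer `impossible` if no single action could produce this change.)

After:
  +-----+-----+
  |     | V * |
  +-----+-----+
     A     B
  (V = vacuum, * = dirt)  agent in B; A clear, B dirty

try  Left: (A; A:clear, B:dirty)
try Right: (B; A:clear, B:dirty)  ← match
try  Suck: (A; A:clear, B:dirty)

Right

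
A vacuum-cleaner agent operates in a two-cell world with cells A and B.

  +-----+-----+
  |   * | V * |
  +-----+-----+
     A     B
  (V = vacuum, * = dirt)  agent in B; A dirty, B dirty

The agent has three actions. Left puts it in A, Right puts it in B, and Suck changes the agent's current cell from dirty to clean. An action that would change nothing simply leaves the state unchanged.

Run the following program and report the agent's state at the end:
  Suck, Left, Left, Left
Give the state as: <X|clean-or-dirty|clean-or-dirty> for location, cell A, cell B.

1. Suck → <B|dirty|clean>
2. Left → <A|dirty|clean>
3. Left → <A|dirty|clean>
4. Left → <A|dirty|clean>

<A|dirty|clean>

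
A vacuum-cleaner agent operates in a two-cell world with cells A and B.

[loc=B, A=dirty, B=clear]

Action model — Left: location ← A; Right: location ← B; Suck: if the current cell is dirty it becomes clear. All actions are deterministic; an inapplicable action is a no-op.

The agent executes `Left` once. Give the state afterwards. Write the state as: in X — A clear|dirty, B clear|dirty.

in A — A dirty, B clear

start: in B — A dirty, B clear
1. Left → in A — A dirty, B clear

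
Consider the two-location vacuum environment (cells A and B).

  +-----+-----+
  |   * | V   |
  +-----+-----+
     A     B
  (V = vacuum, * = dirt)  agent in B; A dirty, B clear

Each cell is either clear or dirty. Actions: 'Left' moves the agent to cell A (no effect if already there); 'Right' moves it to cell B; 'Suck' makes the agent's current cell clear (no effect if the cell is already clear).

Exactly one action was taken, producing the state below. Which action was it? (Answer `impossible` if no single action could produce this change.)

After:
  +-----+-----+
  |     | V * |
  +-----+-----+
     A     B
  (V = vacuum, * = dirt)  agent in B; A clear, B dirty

try  Left: loc=A A=dirty B=clear
try Right: loc=B A=dirty B=clear
try  Suck: loc=B A=dirty B=clear
no single action produces the after-state

impossible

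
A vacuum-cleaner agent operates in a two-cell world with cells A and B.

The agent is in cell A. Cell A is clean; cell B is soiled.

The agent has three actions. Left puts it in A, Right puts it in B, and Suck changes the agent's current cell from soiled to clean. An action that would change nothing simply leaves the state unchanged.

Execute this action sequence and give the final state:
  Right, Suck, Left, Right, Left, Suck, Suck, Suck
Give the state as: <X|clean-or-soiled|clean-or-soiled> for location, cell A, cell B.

step 1/8 (Right): <B|clean|soiled>
step 2/8 (Suck): <B|clean|clean>
step 3/8 (Left): <A|clean|clean>
step 4/8 (Right): <B|clean|clean>
step 5/8 (Left): <A|clean|clean>
step 6/8 (Suck): <A|clean|clean>
step 7/8 (Suck): <A|clean|clean>
step 8/8 (Suck): <A|clean|clean>

<A|clean|clean>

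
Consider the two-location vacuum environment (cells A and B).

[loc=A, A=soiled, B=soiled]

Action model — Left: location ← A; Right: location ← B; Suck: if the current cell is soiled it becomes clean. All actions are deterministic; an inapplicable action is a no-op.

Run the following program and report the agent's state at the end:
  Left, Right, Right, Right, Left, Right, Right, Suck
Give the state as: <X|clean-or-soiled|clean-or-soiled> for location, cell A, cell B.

step 1/8 (Left): <A|soiled|soiled>
step 2/8 (Right): <B|soiled|soiled>
step 3/8 (Right): <B|soiled|soiled>
step 4/8 (Right): <B|soiled|soiled>
step 5/8 (Left): <A|soiled|soiled>
step 6/8 (Right): <B|soiled|soiled>
step 7/8 (Right): <B|soiled|soiled>
step 8/8 (Suck): <B|soiled|clean>

<B|soiled|clean>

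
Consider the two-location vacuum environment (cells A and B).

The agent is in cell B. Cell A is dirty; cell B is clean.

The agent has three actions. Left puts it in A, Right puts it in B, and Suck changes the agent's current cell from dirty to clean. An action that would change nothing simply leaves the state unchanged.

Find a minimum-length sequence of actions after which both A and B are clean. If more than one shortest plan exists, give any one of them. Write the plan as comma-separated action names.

1. Left → loc=A A=dirty B=clean
2. Suck → loc=A A=clean B=clean
min 2: go A then Suck

Left, Suck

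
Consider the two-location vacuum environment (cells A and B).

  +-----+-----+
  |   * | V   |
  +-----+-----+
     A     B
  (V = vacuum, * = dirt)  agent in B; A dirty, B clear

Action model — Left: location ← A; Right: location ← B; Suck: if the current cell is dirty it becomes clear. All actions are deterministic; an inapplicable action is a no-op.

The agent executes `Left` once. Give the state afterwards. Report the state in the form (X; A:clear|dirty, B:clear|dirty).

start: (B; A:dirty, B:clear)
1) do Left; now (A; A:dirty, B:clear)

(A; A:dirty, B:clear)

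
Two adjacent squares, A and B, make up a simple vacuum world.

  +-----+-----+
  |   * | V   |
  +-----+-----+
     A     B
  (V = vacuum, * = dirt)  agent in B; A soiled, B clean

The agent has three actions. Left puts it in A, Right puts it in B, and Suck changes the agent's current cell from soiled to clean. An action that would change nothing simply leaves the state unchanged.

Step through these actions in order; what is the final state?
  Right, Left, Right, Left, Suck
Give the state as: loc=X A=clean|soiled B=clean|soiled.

loc=A A=clean B=clean

step 1/5 (Right): loc=B A=soiled B=clean
step 2/5 (Left): loc=A A=soiled B=clean
step 3/5 (Right): loc=B A=soiled B=clean
step 4/5 (Left): loc=A A=soiled B=clean
step 5/5 (Suck): loc=A A=clean B=clean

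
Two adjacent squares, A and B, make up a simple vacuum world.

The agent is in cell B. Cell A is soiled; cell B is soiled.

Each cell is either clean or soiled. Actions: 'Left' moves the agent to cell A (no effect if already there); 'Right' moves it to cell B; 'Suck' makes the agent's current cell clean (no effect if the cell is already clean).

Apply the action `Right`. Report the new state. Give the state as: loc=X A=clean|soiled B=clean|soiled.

start: loc=B A=soiled B=soiled
step 1/1 (Right): loc=B A=soiled B=soiled

loc=B A=soiled B=soiled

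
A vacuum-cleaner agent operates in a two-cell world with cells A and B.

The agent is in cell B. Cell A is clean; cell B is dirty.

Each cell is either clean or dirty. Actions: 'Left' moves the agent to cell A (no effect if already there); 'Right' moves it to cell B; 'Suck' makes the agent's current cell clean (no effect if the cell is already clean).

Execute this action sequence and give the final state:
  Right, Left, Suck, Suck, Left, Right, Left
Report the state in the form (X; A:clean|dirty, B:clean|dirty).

(A; A:clean, B:dirty)

t=1 Right ⇒ (B; A:clean, B:dirty)
t=2 Left ⇒ (A; A:clean, B:dirty)
t=3 Suck ⇒ (A; A:clean, B:dirty)
t=4 Suck ⇒ (A; A:clean, B:dirty)
t=5 Left ⇒ (A; A:clean, B:dirty)
t=6 Right ⇒ (B; A:clean, B:dirty)
t=7 Left ⇒ (A; A:clean, B:dirty)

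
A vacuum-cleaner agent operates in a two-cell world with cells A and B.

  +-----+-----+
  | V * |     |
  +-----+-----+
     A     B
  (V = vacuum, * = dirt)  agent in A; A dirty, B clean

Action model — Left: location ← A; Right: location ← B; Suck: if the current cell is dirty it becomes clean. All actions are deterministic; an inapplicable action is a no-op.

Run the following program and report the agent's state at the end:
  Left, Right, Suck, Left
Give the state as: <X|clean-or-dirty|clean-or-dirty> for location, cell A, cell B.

t=1 Left ⇒ <A|dirty|clean>
t=2 Right ⇒ <B|dirty|clean>
t=3 Suck ⇒ <B|dirty|clean>
t=4 Left ⇒ <A|dirty|clean>

<A|dirty|clean>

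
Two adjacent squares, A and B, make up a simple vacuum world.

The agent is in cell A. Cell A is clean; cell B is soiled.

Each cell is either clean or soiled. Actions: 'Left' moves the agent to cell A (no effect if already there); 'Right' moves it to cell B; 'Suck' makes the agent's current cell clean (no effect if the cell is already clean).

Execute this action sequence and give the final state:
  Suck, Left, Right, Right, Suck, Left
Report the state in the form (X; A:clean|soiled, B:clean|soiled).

(A; A:clean, B:clean)

t=1 Suck ⇒ (A; A:clean, B:soiled)
t=2 Left ⇒ (A; A:clean, B:soiled)
t=3 Right ⇒ (B; A:clean, B:soiled)
t=4 Right ⇒ (B; A:clean, B:soiled)
t=5 Suck ⇒ (B; A:clean, B:clean)
t=6 Left ⇒ (A; A:clean, B:clean)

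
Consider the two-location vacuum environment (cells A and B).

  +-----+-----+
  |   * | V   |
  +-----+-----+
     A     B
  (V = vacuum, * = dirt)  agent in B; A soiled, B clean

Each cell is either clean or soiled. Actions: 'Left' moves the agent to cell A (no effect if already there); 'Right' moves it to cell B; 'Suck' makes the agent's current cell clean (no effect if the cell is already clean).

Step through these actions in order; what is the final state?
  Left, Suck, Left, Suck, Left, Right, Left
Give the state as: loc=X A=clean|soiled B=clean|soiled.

loc=A A=clean B=clean

[1] after Left: loc=A A=soiled B=clean
[2] after Suck: loc=A A=clean B=clean
[3] after Left: loc=A A=clean B=clean
[4] after Suck: loc=A A=clean B=clean
[5] after Left: loc=A A=clean B=clean
[6] after Right: loc=B A=clean B=clean
[7] after Left: loc=A A=clean B=clean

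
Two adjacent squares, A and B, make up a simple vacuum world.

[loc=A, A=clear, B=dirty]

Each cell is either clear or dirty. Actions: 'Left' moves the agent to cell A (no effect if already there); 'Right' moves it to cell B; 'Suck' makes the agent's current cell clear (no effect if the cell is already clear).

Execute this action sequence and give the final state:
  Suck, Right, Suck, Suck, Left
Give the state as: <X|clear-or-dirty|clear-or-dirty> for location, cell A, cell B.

<A|clear|clear>

Suck (#1): <A|clear|dirty>
Right (#2): <B|clear|dirty>
Suck (#3): <B|clear|clear>
Suck (#4): <B|clear|clear>
Left (#5): <A|clear|clear>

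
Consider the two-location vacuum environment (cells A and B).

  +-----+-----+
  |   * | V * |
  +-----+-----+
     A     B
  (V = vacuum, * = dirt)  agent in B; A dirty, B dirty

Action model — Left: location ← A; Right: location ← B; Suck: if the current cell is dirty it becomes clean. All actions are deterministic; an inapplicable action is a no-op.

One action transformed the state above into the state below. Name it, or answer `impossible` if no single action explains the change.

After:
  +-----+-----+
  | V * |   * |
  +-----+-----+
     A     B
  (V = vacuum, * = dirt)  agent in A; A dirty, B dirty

Left

try  Left: loc=A A=dirty B=dirty  ← match
try Right: loc=B A=dirty B=dirty
try  Suck: loc=B A=dirty B=clean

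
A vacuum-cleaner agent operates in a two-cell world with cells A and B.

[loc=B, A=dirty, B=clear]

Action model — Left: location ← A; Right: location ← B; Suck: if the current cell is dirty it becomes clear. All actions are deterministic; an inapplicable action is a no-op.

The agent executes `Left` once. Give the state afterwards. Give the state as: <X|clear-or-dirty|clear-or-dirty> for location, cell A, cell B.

<A|dirty|clear>

start: <B|dirty|clear>
1) do Left; now <A|dirty|clear>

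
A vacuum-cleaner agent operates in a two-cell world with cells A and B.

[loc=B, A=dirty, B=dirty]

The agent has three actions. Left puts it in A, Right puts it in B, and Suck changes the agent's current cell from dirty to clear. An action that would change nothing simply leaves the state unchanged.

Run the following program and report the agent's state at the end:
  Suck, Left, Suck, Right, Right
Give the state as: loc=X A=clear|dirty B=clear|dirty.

loc=B A=clear B=clear

1) do Suck; now loc=B A=dirty B=clear
2) do Left; now loc=A A=dirty B=clear
3) do Suck; now loc=A A=clear B=clear
4) do Right; now loc=B A=clear B=clear
5) do Right; now loc=B A=clear B=clear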